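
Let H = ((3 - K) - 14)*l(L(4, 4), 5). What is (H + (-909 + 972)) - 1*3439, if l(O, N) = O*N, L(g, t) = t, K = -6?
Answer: -3476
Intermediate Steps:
l(O, N) = N*O
H = -100 (H = ((3 - 1*(-6)) - 14)*(5*4) = ((3 + 6) - 14)*20 = (9 - 14)*20 = -5*20 = -100)
(H + (-909 + 972)) - 1*3439 = (-100 + (-909 + 972)) - 1*3439 = (-100 + 63) - 3439 = -37 - 3439 = -3476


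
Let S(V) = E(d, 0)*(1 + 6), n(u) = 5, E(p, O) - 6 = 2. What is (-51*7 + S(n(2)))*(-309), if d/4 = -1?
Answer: 93009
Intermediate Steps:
d = -4 (d = 4*(-1) = -4)
E(p, O) = 8 (E(p, O) = 6 + 2 = 8)
S(V) = 56 (S(V) = 8*(1 + 6) = 8*7 = 56)
(-51*7 + S(n(2)))*(-309) = (-51*7 + 56)*(-309) = (-357 + 56)*(-309) = -301*(-309) = 93009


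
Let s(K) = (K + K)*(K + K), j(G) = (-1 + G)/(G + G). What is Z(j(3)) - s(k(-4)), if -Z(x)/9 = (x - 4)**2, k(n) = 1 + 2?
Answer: -157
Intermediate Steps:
j(G) = (-1 + G)/(2*G) (j(G) = (-1 + G)/((2*G)) = (-1 + G)*(1/(2*G)) = (-1 + G)/(2*G))
k(n) = 3
Z(x) = -9*(-4 + x)**2 (Z(x) = -9*(x - 4)**2 = -9*(-4 + x)**2)
s(K) = 4*K**2 (s(K) = (2*K)*(2*K) = 4*K**2)
Z(j(3)) - s(k(-4)) = -9*(-4 + (1/2)*(-1 + 3)/3)**2 - 4*3**2 = -9*(-4 + (1/2)*(1/3)*2)**2 - 4*9 = -9*(-4 + 1/3)**2 - 1*36 = -9*(-11/3)**2 - 36 = -9*121/9 - 36 = -121 - 36 = -157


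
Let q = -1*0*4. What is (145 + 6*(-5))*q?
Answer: 0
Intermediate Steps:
q = 0 (q = 0*4 = 0)
(145 + 6*(-5))*q = (145 + 6*(-5))*0 = (145 - 30)*0 = 115*0 = 0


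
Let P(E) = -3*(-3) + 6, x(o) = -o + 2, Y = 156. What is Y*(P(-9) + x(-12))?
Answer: 4524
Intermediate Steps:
x(o) = 2 - o
P(E) = 15 (P(E) = 9 + 6 = 15)
Y*(P(-9) + x(-12)) = 156*(15 + (2 - 1*(-12))) = 156*(15 + (2 + 12)) = 156*(15 + 14) = 156*29 = 4524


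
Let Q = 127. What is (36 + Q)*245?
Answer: 39935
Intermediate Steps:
(36 + Q)*245 = (36 + 127)*245 = 163*245 = 39935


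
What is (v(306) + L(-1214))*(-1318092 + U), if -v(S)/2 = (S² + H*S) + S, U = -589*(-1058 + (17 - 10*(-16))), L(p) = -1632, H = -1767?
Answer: -712781727504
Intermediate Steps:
U = 518909 (U = -589*(-1058 + (17 + 160)) = -589*(-1058 + 177) = -589*(-881) = 518909)
v(S) = -2*S² + 3532*S (v(S) = -2*((S² - 1767*S) + S) = -2*(S² - 1766*S) = -2*S² + 3532*S)
(v(306) + L(-1214))*(-1318092 + U) = (2*306*(1766 - 1*306) - 1632)*(-1318092 + 518909) = (2*306*(1766 - 306) - 1632)*(-799183) = (2*306*1460 - 1632)*(-799183) = (893520 - 1632)*(-799183) = 891888*(-799183) = -712781727504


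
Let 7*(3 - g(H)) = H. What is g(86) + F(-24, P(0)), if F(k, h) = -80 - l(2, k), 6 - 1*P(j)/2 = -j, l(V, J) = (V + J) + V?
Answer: -485/7 ≈ -69.286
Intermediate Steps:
l(V, J) = J + 2*V (l(V, J) = (J + V) + V = J + 2*V)
g(H) = 3 - H/7
P(j) = 12 + 2*j (P(j) = 12 - (-2)*j = 12 + 2*j)
F(k, h) = -84 - k (F(k, h) = -80 - (k + 2*2) = -80 - (k + 4) = -80 - (4 + k) = -80 + (-4 - k) = -84 - k)
g(86) + F(-24, P(0)) = (3 - 1/7*86) + (-84 - 1*(-24)) = (3 - 86/7) + (-84 + 24) = -65/7 - 60 = -485/7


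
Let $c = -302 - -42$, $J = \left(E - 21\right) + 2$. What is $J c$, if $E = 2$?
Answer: $4420$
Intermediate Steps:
$J = -17$ ($J = \left(2 - 21\right) + 2 = -19 + 2 = -17$)
$c = -260$ ($c = -302 + 42 = -260$)
$J c = \left(-17\right) \left(-260\right) = 4420$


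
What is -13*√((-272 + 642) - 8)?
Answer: -13*√362 ≈ -247.34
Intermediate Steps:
-13*√((-272 + 642) - 8) = -13*√(370 - 8) = -13*√362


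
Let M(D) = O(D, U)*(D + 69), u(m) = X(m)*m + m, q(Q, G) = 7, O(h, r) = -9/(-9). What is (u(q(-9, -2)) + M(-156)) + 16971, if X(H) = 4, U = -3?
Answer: 16919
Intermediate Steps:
O(h, r) = 1 (O(h, r) = -9*(-1/9) = 1)
u(m) = 5*m (u(m) = 4*m + m = 5*m)
M(D) = 69 + D (M(D) = 1*(D + 69) = 1*(69 + D) = 69 + D)
(u(q(-9, -2)) + M(-156)) + 16971 = (5*7 + (69 - 156)) + 16971 = (35 - 87) + 16971 = -52 + 16971 = 16919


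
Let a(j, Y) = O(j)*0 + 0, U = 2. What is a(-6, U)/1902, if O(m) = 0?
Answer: 0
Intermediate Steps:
a(j, Y) = 0 (a(j, Y) = 0*0 + 0 = 0 + 0 = 0)
a(-6, U)/1902 = 0/1902 = 0*(1/1902) = 0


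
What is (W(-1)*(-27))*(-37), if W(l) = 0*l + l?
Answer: -999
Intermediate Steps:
W(l) = l (W(l) = 0 + l = l)
(W(-1)*(-27))*(-37) = -1*(-27)*(-37) = 27*(-37) = -999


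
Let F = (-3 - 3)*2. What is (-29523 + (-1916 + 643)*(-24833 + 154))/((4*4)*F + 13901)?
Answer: 31386844/13709 ≈ 2289.5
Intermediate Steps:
F = -12 (F = -6*2 = -12)
(-29523 + (-1916 + 643)*(-24833 + 154))/((4*4)*F + 13901) = (-29523 + (-1916 + 643)*(-24833 + 154))/((4*4)*(-12) + 13901) = (-29523 - 1273*(-24679))/(16*(-12) + 13901) = (-29523 + 31416367)/(-192 + 13901) = 31386844/13709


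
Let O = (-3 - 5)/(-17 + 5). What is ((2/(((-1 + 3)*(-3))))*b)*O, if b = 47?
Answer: -94/9 ≈ -10.444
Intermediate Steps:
O = 2/3 (O = -8/(-12) = -8*(-1/12) = 2/3 ≈ 0.66667)
((2/(((-1 + 3)*(-3))))*b)*O = ((2/(((-1 + 3)*(-3))))*47)*(2/3) = ((2/((2*(-3))))*47)*(2/3) = ((2/(-6))*47)*(2/3) = ((2*(-1/6))*47)*(2/3) = -1/3*47*(2/3) = -47/3*2/3 = -94/9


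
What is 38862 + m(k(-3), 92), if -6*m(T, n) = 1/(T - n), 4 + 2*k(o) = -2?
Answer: 22151341/570 ≈ 38862.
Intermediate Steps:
k(o) = -3 (k(o) = -2 + (½)*(-2) = -2 - 1 = -3)
m(T, n) = -1/(6*(T - n))
38862 + m(k(-3), 92) = 38862 + 1/(6*(92 - 1*(-3))) = 38862 + 1/(6*(92 + 3)) = 38862 + (⅙)/95 = 38862 + (⅙)*(1/95) = 38862 + 1/570 = 22151341/570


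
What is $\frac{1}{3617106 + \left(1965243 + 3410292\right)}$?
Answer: $\frac{1}{8992641} \approx 1.112 \cdot 10^{-7}$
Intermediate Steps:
$\frac{1}{3617106 + \left(1965243 + 3410292\right)} = \frac{1}{3617106 + 5375535} = \frac{1}{8992641}$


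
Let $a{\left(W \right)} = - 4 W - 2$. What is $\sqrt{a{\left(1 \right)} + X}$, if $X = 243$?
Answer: $\sqrt{237} \approx 15.395$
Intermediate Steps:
$a{\left(W \right)} = -2 - 4 W$
$\sqrt{a{\left(1 \right)} + X} = \sqrt{\left(-2 - 4\right) + 243} = \sqrt{-6 + 243} = \sqrt{237}$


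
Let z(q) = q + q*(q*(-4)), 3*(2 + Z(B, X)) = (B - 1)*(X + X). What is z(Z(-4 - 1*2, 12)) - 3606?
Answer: -17120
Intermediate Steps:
Z(B, X) = -2 + 2*X*(-1 + B)/3 (Z(B, X) = -2 + ((B - 1)*(X + X))/3 = -2 + ((-1 + B)*(2*X))/3 = -2 + (2*X*(-1 + B))/3 = -2 + 2*X*(-1 + B)/3)
z(q) = q - 4*q² (z(q) = q + q*(-4*q) = q - 4*q²)
z(Z(-4 - 1*2, 12)) - 3606 = (-2 - ⅔*12 + (⅔)*(-4 - 1*2)*12)*(1 - 4*(-2 - ⅔*12 + (⅔)*(-4 - 1*2)*12)) - 3606 = (-2 - 8 + (⅔)*(-4 - 2)*12)*(1 - 4*(-2 - 8 + (⅔)*(-4 - 2)*12)) - 3606 = (-2 - 8 + (⅔)*(-6)*12)*(1 - 4*(-2 - 8 + (⅔)*(-6)*12)) - 3606 = (-2 - 8 - 48)*(1 - 4*(-2 - 8 - 48)) - 3606 = -58*(1 - 4*(-58)) - 3606 = -58*(1 + 232) - 3606 = -58*233 - 3606 = -13514 - 3606 = -17120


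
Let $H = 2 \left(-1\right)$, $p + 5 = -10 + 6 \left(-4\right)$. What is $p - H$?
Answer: $-37$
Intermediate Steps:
$p = -39$ ($p = -5 + \left(-10 + 6 \left(-4\right)\right) = -5 - 34 = -39$)
$H = -2$
$p - H = -39 - -2 = -39 + 2 = -37$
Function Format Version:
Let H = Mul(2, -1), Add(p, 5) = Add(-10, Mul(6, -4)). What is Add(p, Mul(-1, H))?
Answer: -37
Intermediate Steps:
p = -39 (p = Add(-5, Add(-10, Mul(6, -4))) = Add(-5, Add(-10, -24)) = Add(-5, -34) = -39)
H = -2
Add(p, Mul(-1, H)) = Add(-39, Mul(-1, -2)) = Add(-39, 2) = -37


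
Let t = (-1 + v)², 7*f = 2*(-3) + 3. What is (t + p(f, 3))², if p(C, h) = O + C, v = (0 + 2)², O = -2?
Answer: 2116/49 ≈ 43.184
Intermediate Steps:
v = 4 (v = 2² = 4)
f = -3/7 (f = (2*(-3) + 3)/7 = (-6 + 3)/7 = (⅐)*(-3) = -3/7 ≈ -0.42857)
p(C, h) = -2 + C
t = 9 (t = (-1 + 4)² = 3² = 9)
(t + p(f, 3))² = (9 + (-2 - 3/7))² = (9 - 17/7)² = (46/7)² = 2116/49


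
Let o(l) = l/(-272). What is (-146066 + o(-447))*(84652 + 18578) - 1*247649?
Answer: -2050672080839/136 ≈ -1.5078e+10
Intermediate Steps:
o(l) = -l/272 (o(l) = l*(-1/272) = -l/272)
(-146066 + o(-447))*(84652 + 18578) - 1*247649 = (-146066 - 1/272*(-447))*(84652 + 18578) - 1*247649 = (-146066 + 447/272)*103230 - 247649 = -39729505/272*103230 - 247649 = -2050638400575/136 - 247649 = -2050672080839/136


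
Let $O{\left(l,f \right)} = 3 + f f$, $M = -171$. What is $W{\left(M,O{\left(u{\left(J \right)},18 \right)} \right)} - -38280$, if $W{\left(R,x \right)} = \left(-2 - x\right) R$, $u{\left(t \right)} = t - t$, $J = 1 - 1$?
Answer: $94539$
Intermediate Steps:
$J = 0$ ($J = 1 - 1 = 0$)
$u{\left(t \right)} = 0$
$O{\left(l,f \right)} = 3 + f^{2}$
$W{\left(R,x \right)} = R \left(-2 - x\right)$
$W{\left(M,O{\left(u{\left(J \right)},18 \right)} \right)} - -38280 = \left(-1\right) \left(-171\right) \left(2 + \left(3 + 18^{2}\right)\right) - -38280 = \left(-1\right) \left(-171\right) \left(2 + \left(3 + 324\right)\right) + 38280 = \left(-1\right) \left(-171\right) \left(2 + 327\right) + 38280 = \left(-1\right) \left(-171\right) 329 + 38280 = 56259 + 38280 = 94539$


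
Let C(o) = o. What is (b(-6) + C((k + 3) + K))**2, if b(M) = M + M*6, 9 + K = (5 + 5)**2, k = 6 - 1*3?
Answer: 3025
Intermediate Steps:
k = 3 (k = 6 - 3 = 3)
K = 91 (K = -9 + (5 + 5)**2 = -9 + 10**2 = -9 + 100 = 91)
b(M) = 7*M (b(M) = M + 6*M = 7*M)
(b(-6) + C((k + 3) + K))**2 = (7*(-6) + ((3 + 3) + 91))**2 = (-42 + (6 + 91))**2 = (-42 + 97)**2 = 55**2 = 3025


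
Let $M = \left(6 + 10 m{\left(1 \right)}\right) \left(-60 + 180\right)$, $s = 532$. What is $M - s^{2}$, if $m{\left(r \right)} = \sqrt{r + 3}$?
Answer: $-279904$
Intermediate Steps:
$m{\left(r \right)} = \sqrt{3 + r}$
$M = 3120$ ($M = \left(6 + 10 \sqrt{3 + 1}\right) \left(-60 + 180\right) = \left(6 + 10 \sqrt{4}\right) 120 = \left(6 + 10 \cdot 2\right) 120 = \left(6 + 20\right) 120 = 26 \cdot 120 = 3120$)
$M - s^{2} = 3120 - 532^{2} = 3120 - 283024 = -279904$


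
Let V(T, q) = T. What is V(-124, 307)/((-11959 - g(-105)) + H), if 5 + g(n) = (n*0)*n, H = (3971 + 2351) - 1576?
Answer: 31/1802 ≈ 0.017203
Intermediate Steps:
H = 4746 (H = 6322 - 1576 = 4746)
g(n) = -5 (g(n) = -5 + (n*0)*n = -5 + 0*n = -5 + 0 = -5)
V(-124, 307)/((-11959 - g(-105)) + H) = -124/((-11959 - 1*(-5)) + 4746) = -124/((-11959 + 5) + 4746) = -124/(-11954 + 4746) = -124/(-7208) = -124*(-1/7208) = 31/1802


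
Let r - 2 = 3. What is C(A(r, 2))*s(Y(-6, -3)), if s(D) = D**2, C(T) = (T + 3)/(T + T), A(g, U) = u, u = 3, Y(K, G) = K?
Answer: 36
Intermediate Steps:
r = 5 (r = 2 + 3 = 5)
A(g, U) = 3
C(T) = (3 + T)/(2*T) (C(T) = (3 + T)/((2*T)) = (3 + T)*(1/(2*T)) = (3 + T)/(2*T))
C(A(r, 2))*s(Y(-6, -3)) = ((1/2)*(3 + 3)/3)*(-6)**2 = ((1/2)*(1/3)*6)*36 = 1*36 = 36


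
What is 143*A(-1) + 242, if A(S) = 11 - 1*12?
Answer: 99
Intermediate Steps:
A(S) = -1 (A(S) = 11 - 12 = -1)
143*A(-1) + 242 = 143*(-1) + 242 = -143 + 242 = 99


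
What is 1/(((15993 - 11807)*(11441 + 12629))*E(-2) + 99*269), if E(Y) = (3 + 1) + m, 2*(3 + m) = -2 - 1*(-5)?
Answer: 1/251919181 ≈ 3.9695e-9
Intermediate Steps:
m = -3/2 (m = -3 + (-2 - 1*(-5))/2 = -3 + (-2 + 5)/2 = -3 + (½)*3 = -3 + 3/2 = -3/2 ≈ -1.5000)
E(Y) = 5/2 (E(Y) = (3 + 1) - 3/2 = 4 - 3/2 = 5/2)
1/(((15993 - 11807)*(11441 + 12629))*E(-2) + 99*269) = 1/(((15993 - 11807)*(11441 + 12629))*(5/2) + 99*269) = 1/((4186*24070)*(5/2) + 26631) = 1/(100757020*(5/2) + 26631) = 1/(251892550 + 26631) = 1/251919181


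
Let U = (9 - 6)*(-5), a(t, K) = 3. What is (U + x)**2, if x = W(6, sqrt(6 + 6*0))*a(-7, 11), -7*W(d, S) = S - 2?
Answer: 9855/49 + 594*sqrt(6)/49 ≈ 230.82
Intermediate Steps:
W(d, S) = 2/7 - S/7 (W(d, S) = -(S - 2)/7 = -(-2 + S)/7 = 2/7 - S/7)
U = -15 (U = 3*(-5) = -15)
x = 6/7 - 3*sqrt(6)/7 (x = (2/7 - sqrt(6 + 6*0)/7)*3 = (2/7 - sqrt(6 + 0)/7)*3 = (2/7 - sqrt(6)/7)*3 = 6/7 - 3*sqrt(6)/7 ≈ -0.19264)
(U + x)**2 = (-15 + (6/7 - 3*sqrt(6)/7))**2 = (-99/7 - 3*sqrt(6)/7)**2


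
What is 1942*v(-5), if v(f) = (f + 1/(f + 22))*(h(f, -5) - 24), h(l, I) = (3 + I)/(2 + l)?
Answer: 3806320/17 ≈ 2.2390e+5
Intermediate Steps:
h(l, I) = (3 + I)/(2 + l)
v(f) = (-24 - 2/(2 + f))*(f + 1/(22 + f)) (v(f) = (f + 1/(f + 22))*((3 - 5)/(2 + f) - 24) = (f + 1/(22 + f))*(-2/(2 + f) - 24) = (f + 1/(22 + f))*(-24 - 2/(2 + f)) = (-24 - 2/(2 + f))*(f + 1/(22 + f)))
1942*v(-5) = 1942*(2*(-25 - 562*(-5) - 289*(-5)² - 12*(-5)³)/(44 + (-5)² + 24*(-5))) = 1942*(2*(-25 + 2810 - 289*25 - 12*(-125))/(44 + 25 - 120)) = 1942*(2*(-25 + 2810 - 7225 + 1500)/(-51)) = 1942*(2*(-1/51)*(-2940)) = 1942*(1960/17) = 3806320/17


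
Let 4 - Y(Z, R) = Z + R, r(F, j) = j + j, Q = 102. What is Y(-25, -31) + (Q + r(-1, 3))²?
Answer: 11724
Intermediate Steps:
r(F, j) = 2*j
Y(Z, R) = 4 - R - Z (Y(Z, R) = 4 - (Z + R) = 4 - (R + Z) = 4 + (-R - Z) = 4 - R - Z)
Y(-25, -31) + (Q + r(-1, 3))² = (4 - 1*(-31) - 1*(-25)) + (102 + 2*3)² = (4 + 31 + 25) + (102 + 6)² = 60 + 108² = 60 + 11664 = 11724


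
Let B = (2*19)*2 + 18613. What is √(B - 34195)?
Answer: I*√15506 ≈ 124.52*I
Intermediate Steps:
B = 18689 (B = 38*2 + 18613 = 76 + 18613 = 18689)
√(B - 34195) = √(18689 - 34195) = √(-15506) = I*√15506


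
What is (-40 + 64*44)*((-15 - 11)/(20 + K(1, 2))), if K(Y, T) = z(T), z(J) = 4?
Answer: -9022/3 ≈ -3007.3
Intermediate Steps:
K(Y, T) = 4
(-40 + 64*44)*((-15 - 11)/(20 + K(1, 2))) = (-40 + 64*44)*((-15 - 11)/(20 + 4)) = (-40 + 2816)*(-26/24) = 2776*(-26*1/24) = 2776*(-13/12) = -9022/3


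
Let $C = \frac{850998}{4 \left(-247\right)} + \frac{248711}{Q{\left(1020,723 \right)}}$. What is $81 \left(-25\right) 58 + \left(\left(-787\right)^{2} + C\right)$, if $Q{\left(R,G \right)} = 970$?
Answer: $\frac{60054918906}{119795} \approx 5.0131 \cdot 10^{5}$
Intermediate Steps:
$C = - \frac{72467699}{119795}$ ($C = \frac{850998}{4 \left(-247\right)} + \frac{248711}{970} = \frac{850998}{-988} + 248711 \cdot \frac{1}{970} = 850998 \left(- \frac{1}{988}\right) + \frac{248711}{970} = - \frac{425499}{494} + \frac{248711}{970} = - \frac{72467699}{119795} \approx -604.93$)
$81 \left(-25\right) 58 + \left(\left(-787\right)^{2} + C\right) = 81 \left(-25\right) 58 - \left(\frac{72467699}{119795} - \left(-787\right)^{2}\right) = \left(-2025\right) 58 + \left(619369 - \frac{72467699}{119795}\right) = -117450 + \frac{74124841656}{119795} = \frac{60054918906}{119795}$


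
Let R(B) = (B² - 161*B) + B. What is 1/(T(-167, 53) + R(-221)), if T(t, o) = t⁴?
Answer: 1/777880522 ≈ 1.2855e-9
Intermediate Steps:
R(B) = B² - 160*B
1/(T(-167, 53) + R(-221)) = 1/((-167)⁴ - 221*(-160 - 221)) = 1/(777796321 - 221*(-381)) = 1/(777796321 + 84201) = 1/777880522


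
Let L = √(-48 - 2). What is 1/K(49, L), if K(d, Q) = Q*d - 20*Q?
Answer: -I*√2/290 ≈ -0.0048766*I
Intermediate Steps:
L = 5*I*√2 (L = √(-50) = 5*I*√2 ≈ 7.0711*I)
K(d, Q) = -20*Q + Q*d
1/K(49, L) = 1/((5*I*√2)*(-20 + 49)) = 1/((5*I*√2)*29) = 1/(145*I*√2) = -I*√2/290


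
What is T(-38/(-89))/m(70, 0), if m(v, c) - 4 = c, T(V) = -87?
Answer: -87/4 ≈ -21.750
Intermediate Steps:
m(v, c) = 4 + c
T(-38/(-89))/m(70, 0) = -87/(4 + 0) = -87/4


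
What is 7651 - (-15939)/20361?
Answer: 4721150/617 ≈ 7651.8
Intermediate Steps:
7651 - (-15939)/20361 = 7651 - 1*(-483/617) = 7651 + 483/617 = 4721150/617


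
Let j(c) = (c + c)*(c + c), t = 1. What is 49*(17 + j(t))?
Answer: 1029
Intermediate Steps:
j(c) = 4*c**2 (j(c) = (2*c)*(2*c) = 4*c**2)
49*(17 + j(t)) = 49*(17 + 4*1**2) = 49*(17 + 4*1) = 49*(17 + 4) = 49*21 = 1029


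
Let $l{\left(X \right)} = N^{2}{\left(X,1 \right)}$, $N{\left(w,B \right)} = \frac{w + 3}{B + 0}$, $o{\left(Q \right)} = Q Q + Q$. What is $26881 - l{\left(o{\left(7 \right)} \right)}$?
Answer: $23400$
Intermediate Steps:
$o{\left(Q \right)} = Q + Q^{2}$ ($o{\left(Q \right)} = Q^{2} + Q = Q + Q^{2}$)
$N{\left(w,B \right)} = \frac{3 + w}{B}$
$l{\left(X \right)} = \left(3 + X\right)^{2}$ ($l{\left(X \right)} = \left(\frac{3 + X}{1}\right)^{2} = \left(1 \left(3 + X\right)\right)^{2} = \left(3 + X\right)^{2}$)
$26881 - l{\left(o{\left(7 \right)} \right)} = 26881 - \left(3 + 7 \left(1 + 7\right)\right)^{2} = 26881 - \left(3 + 7 \cdot 8\right)^{2} = 26881 - \left(3 + 56\right)^{2} = 26881 - 59^{2} = 26881 - 3481 = 23400$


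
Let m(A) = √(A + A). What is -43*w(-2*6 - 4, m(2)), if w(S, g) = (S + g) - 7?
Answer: 903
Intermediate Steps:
m(A) = √2*√A (m(A) = √(2*A) = √2*√A)
w(S, g) = -7 + S + g
-43*w(-2*6 - 4, m(2)) = -43*(-7 + (-2*6 - 4) + √2*√2) = -43*(-7 + (-12 - 4) + 2) = -43*(-7 - 16 + 2) = -43*(-21) = 903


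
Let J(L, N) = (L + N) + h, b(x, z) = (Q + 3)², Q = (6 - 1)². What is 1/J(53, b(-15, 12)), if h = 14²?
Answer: 1/1033 ≈ 0.00096805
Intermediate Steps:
Q = 25 (Q = 5² = 25)
b(x, z) = 784 (b(x, z) = (25 + 3)² = 28² = 784)
h = 196
J(L, N) = 196 + L + N (J(L, N) = (L + N) + 196 = 196 + L + N)
1/J(53, b(-15, 12)) = 1/(196 + 53 + 784) = 1/1033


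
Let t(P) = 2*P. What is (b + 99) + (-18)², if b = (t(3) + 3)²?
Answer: 504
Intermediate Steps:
b = 81 (b = (2*3 + 3)² = (6 + 3)² = 9² = 81)
(b + 99) + (-18)² = (81 + 99) + (-18)² = 180 + 324 = 504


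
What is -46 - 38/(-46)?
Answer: -1039/23 ≈ -45.174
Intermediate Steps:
-46 - 38/(-46) = -46 - 1/46*(-38) = -46 + 19/23 = -1039/23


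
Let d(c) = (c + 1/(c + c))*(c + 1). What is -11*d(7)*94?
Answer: -409464/7 ≈ -58495.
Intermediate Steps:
d(c) = (1 + c)*(c + 1/(2*c)) (d(c) = (c + 1/(2*c))*(1 + c) = (1 + c)*(c + 1/(2*c)))
-11*d(7)*94 = -11*(½ + 7 + 7² + (½)/7)*94 = -11*(½ + 7 + 49 + (½)*(⅐))*94 = -11*(½ + 7 + 49 + 1/14)*94 = -11*396/7*94 = -4356/7*94 = -409464/7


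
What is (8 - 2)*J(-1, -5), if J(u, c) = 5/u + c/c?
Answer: -24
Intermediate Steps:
J(u, c) = 1 + 5/u (J(u, c) = 5/u + 1 = 1 + 5/u)
(8 - 2)*J(-1, -5) = (8 - 2)*((5 - 1)/(-1)) = 6*(-1*4) = 6*(-4) = -24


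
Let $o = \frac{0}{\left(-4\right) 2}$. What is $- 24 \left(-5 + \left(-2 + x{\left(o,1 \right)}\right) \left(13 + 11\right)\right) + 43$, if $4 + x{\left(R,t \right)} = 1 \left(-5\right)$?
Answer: $6499$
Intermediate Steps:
$o = 0$ ($o = \frac{0}{-8} = 0 \left(- \frac{1}{8}\right) = 0$)
$x{\left(R,t \right)} = -9$ ($x{\left(R,t \right)} = -4 + 1 \left(-5\right) = -4 - 5 = -9$)
$- 24 \left(-5 + \left(-2 + x{\left(o,1 \right)}\right) \left(13 + 11\right)\right) + 43 = - 24 \left(-5 + \left(-2 - 9\right) \left(13 + 11\right)\right) + 43 = - 24 \left(-5 - 264\right) + 43 = \left(-24\right) \left(-269\right) + 43 = 6456 + 43 = 6499$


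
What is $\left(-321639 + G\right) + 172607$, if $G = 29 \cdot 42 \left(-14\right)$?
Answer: $-166084$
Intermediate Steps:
$G = -17052$ ($G = 1218 \left(-14\right) = -17052$)
$\left(-321639 + G\right) + 172607 = \left(-321639 - 17052\right) + 172607 = -338691 + 172607 = -166084$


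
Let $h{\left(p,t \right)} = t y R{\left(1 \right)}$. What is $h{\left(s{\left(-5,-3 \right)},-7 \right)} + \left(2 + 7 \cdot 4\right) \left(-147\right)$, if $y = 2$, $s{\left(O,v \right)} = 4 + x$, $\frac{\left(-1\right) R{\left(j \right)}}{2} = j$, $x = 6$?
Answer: $-4382$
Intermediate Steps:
$R{\left(j \right)} = - 2 j$
$s{\left(O,v \right)} = 10$ ($s{\left(O,v \right)} = 4 + 6 = 10$)
$h{\left(p,t \right)} = - 4 t$ ($h{\left(p,t \right)} = t 2 \left(\left(-2\right) 1\right) = 2 t \left(-2\right) = - 4 t$)
$h{\left(s{\left(-5,-3 \right)},-7 \right)} + \left(2 + 7 \cdot 4\right) \left(-147\right) = \left(-4\right) \left(-7\right) + \left(2 + 7 \cdot 4\right) \left(-147\right) = 28 + \left(2 + 28\right) \left(-147\right) = 28 + 30 \left(-147\right) = 28 - 4410 = -4382$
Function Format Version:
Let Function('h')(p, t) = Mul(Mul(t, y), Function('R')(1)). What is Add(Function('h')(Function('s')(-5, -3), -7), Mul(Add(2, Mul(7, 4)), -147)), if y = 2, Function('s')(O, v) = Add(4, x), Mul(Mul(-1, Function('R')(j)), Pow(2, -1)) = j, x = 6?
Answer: -4382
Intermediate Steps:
Function('R')(j) = Mul(-2, j)
Function('s')(O, v) = 10 (Function('s')(O, v) = Add(4, 6) = 10)
Function('h')(p, t) = Mul(-4, t) (Function('h')(p, t) = Mul(Mul(t, 2), Mul(-2, 1)) = Mul(Mul(2, t), -2) = Mul(-4, t))
Add(Function('h')(Function('s')(-5, -3), -7), Mul(Add(2, Mul(7, 4)), -147)) = Add(Mul(-4, -7), Mul(Add(2, Mul(7, 4)), -147)) = Add(28, Mul(Add(2, 28), -147)) = Add(28, Mul(30, -147)) = Add(28, -4410) = -4382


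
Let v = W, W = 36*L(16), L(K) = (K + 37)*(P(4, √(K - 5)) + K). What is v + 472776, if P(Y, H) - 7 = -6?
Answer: 505212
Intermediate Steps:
P(Y, H) = 1 (P(Y, H) = 7 - 6 = 1)
L(K) = (1 + K)*(37 + K) (L(K) = (K + 37)*(1 + K) = (37 + K)*(1 + K) = (1 + K)*(37 + K))
W = 32436 (W = 36*(37 + 16² + 38*16) = 36*(37 + 256 + 608) = 36*901 = 32436)
v = 32436
v + 472776 = 32436 + 472776 = 505212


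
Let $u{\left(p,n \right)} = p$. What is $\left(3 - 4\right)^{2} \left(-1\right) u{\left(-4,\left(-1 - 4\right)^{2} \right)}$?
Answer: $4$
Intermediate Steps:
$\left(3 - 4\right)^{2} \left(-1\right) u{\left(-4,\left(-1 - 4\right)^{2} \right)} = \left(3 - 4\right)^{2} \left(-1\right) \left(-4\right) = \left(-1\right)^{2} \left(-1\right) \left(-4\right) = 1 \left(-1\right) \left(-4\right) = \left(-1\right) \left(-4\right) = 4$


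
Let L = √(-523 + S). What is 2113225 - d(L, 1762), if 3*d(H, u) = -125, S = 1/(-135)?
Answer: 6339800/3 ≈ 2.1133e+6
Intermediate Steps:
S = -1/135 ≈ -0.0074074
L = I*√1059090/45 (L = √(-523 - 1/135) = √(-70606/135) = I*√1059090/45 ≈ 22.869*I)
d(H, u) = -125/3 (d(H, u) = (⅓)*(-125) = -125/3)
2113225 - d(L, 1762) = 2113225 - 1*(-125/3) = 2113225 + 125/3 = 6339800/3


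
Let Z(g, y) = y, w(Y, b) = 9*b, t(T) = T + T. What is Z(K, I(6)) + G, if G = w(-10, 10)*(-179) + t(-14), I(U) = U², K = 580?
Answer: -16102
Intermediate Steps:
t(T) = 2*T
G = -16138 (G = (9*10)*(-179) + 2*(-14) = 90*(-179) - 28 = -16110 - 28 = -16138)
Z(K, I(6)) + G = 6² - 16138 = 36 - 16138 = -16102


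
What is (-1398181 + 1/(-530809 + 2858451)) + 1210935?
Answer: -435841653931/2327642 ≈ -1.8725e+5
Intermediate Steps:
(-1398181 + 1/(-530809 + 2858451)) + 1210935 = (-1398181 + 1/2327642) + 1210935 = -3254464819201/2327642 + 1210935 = -435841653931/2327642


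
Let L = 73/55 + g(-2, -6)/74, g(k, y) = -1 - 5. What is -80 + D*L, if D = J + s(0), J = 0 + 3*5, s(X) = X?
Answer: -24952/407 ≈ -61.307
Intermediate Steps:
J = 15 (J = 0 + 15 = 15)
D = 15 (D = 15 + 0 = 15)
g(k, y) = -6
L = 2536/2035 (L = 73/55 - 6/74 = 73*(1/55) - 6*1/74 = 73/55 - 3/37 = 2536/2035 ≈ 1.2462)
-80 + D*L = -80 + 15*(2536/2035) = -80 + 7608/407 = -24952/407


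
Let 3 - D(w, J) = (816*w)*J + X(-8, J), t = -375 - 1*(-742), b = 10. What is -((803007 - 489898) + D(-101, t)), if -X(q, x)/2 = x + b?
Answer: -30560538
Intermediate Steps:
X(q, x) = -20 - 2*x (X(q, x) = -2*(x + 10) = -2*(10 + x) = -20 - 2*x)
t = 367 (t = -375 + 742 = 367)
D(w, J) = 23 + 2*J - 816*J*w (D(w, J) = 3 - ((816*w)*J + (-20 - 2*J)) = 3 - (816*J*w + (-20 - 2*J)) = 3 - (-20 - 2*J + 816*J*w) = 3 + (20 + 2*J - 816*J*w) = 23 + 2*J - 816*J*w)
-((803007 - 489898) + D(-101, t)) = -((803007 - 489898) + (23 + 2*367 - 816*367*(-101))) = -(313109 + (23 + 734 + 30246672)) = -(313109 + 30247429) = -1*30560538 = -30560538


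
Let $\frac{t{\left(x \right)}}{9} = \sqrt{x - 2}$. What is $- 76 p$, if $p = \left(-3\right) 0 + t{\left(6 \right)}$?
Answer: $-1368$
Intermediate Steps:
$t{\left(x \right)} = 9 \sqrt{-2 + x}$ ($t{\left(x \right)} = 9 \sqrt{x - 2} = 9 \sqrt{-2 + x}$)
$p = 18$ ($p = \left(-3\right) 0 + 9 \sqrt{-2 + 6} = 0 + 9 \sqrt{4} = 0 + 9 \cdot 2 = 0 + 18 = 18$)
$- 76 p = \left(-76\right) 18 = -1368$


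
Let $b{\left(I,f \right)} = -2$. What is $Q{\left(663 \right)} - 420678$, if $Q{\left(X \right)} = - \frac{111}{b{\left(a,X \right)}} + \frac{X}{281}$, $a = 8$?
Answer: $- \frac{236388519}{562} \approx -4.2062 \cdot 10^{5}$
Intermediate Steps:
$Q{\left(X \right)} = \frac{111}{2} + \frac{X}{281}$ ($Q{\left(X \right)} = - \frac{111}{-2} + \frac{X}{281} = \left(-111\right) \left(- \frac{1}{2}\right) + X \frac{1}{281} = \frac{111}{2} + \frac{X}{281}$)
$Q{\left(663 \right)} - 420678 = \left(\frac{111}{2} + \frac{1}{281} \cdot 663\right) - 420678 = \left(\frac{111}{2} + \frac{663}{281}\right) - 420678 = \frac{32517}{562} - 420678 = - \frac{236388519}{562}$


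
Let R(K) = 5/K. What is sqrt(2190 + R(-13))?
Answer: sqrt(370045)/13 ≈ 46.793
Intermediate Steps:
sqrt(2190 + R(-13)) = sqrt(2190 + 5/(-13)) = sqrt(2190 + 5*(-1/13)) = sqrt(2190 - 5/13) = sqrt(28465/13) = sqrt(370045)/13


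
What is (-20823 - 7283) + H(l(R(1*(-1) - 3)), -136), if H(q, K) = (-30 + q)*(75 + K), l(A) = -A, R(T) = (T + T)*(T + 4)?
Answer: -26276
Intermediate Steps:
R(T) = 2*T*(4 + T) (R(T) = (2*T)*(4 + T) = 2*T*(4 + T))
(-20823 - 7283) + H(l(R(1*(-1) - 3)), -136) = (-20823 - 7283) + (-2250 - 30*(-136) + 75*(-2*(1*(-1) - 3)*(4 + (1*(-1) - 3))) - (-136)*2*(1*(-1) - 3)*(4 + (1*(-1) - 3))) = -28106 + (-2250 + 4080 + 75*(-2*(-1 - 3)*(4 + (-1 - 3))) - (-136)*2*(-1 - 3)*(4 + (-1 - 3))) = -28106 + (-2250 + 4080 + 75*(-2*(-4)*(4 - 4)) - (-136)*2*(-4)*(4 - 4)) = -28106 + (-2250 + 4080 + 75*(-2*(-4)*0) - (-136)*2*(-4)*0) = -28106 + (-2250 + 4080 + 75*(-1*0) - (-136)*0) = -28106 + (-2250 + 4080 + 75*0 - 136*0) = -28106 + (-2250 + 4080 + 0 + 0) = -28106 + 1830 = -26276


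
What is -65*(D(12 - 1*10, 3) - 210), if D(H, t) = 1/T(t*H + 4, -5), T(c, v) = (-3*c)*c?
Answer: 819013/60 ≈ 13650.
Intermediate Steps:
T(c, v) = -3*c**2
D(H, t) = -1/(3*(4 + H*t)**2) (D(H, t) = 1/(-3*(t*H + 4)**2) = 1/(-3*(H*t + 4)**2) = 1/(-3*(4 + H*t)**2) = -1/(3*(4 + H*t)**2))
-65*(D(12 - 1*10, 3) - 210) = -65*(-1/(3*(4 + (12 - 1*10)*3)**2) - 210) = -65*(-1/(3*(4 + (12 - 10)*3)**2) - 210) = -65*(-1/(3*(4 + 2*3)**2) - 210) = -65*(-1/(3*(4 + 6)**2) - 210) = -65*(-1/3/10**2 - 210) = -65*(-1/3*1/100 - 210) = -65*(-1/300 - 210) = -65*(-63001/300) = 819013/60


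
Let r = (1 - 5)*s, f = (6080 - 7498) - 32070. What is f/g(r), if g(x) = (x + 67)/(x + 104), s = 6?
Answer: -2679040/43 ≈ -62303.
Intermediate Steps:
f = -33488 (f = -1418 - 32070 = -33488)
r = -24 (r = (1 - 5)*6 = -4*6 = -24)
g(x) = (67 + x)/(104 + x)
f/g(r) = -33488*(104 - 24)/(67 - 24) = -33488/(43/80) = -33488/((1/80)*43) = -33488/43/80 = -33488*80/43 = -2679040/43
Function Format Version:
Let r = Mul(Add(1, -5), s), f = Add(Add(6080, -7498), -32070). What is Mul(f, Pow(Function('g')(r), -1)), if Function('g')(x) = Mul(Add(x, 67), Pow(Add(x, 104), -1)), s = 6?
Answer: Rational(-2679040, 43) ≈ -62303.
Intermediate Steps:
f = -33488 (f = Add(-1418, -32070) = -33488)
r = -24 (r = Mul(Add(1, -5), 6) = Mul(-4, 6) = -24)
Function('g')(x) = Mul(Pow(Add(104, x), -1), Add(67, x)) (Function('g')(x) = Mul(Add(67, x), Pow(Add(104, x), -1)) = Mul(Pow(Add(104, x), -1), Add(67, x)))
Mul(f, Pow(Function('g')(r), -1)) = Mul(-33488, Pow(Mul(Pow(Add(104, -24), -1), Add(67, -24)), -1)) = Mul(-33488, Pow(Mul(Pow(80, -1), 43), -1)) = Mul(-33488, Pow(Mul(Rational(1, 80), 43), -1)) = Mul(-33488, Pow(Rational(43, 80), -1)) = Mul(-33488, Rational(80, 43)) = Rational(-2679040, 43)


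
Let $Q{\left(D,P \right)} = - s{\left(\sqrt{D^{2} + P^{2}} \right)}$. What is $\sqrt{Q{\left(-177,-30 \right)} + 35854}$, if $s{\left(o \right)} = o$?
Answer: $\sqrt{35854 - 3 \sqrt{3581}} \approx 188.88$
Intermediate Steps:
$Q{\left(D,P \right)} = - \sqrt{D^{2} + P^{2}}$
$\sqrt{Q{\left(-177,-30 \right)} + 35854} = \sqrt{- \sqrt{\left(-177\right)^{2} + \left(-30\right)^{2}} + 35854} = \sqrt{- \sqrt{31329 + 900} + 35854} = \sqrt{- \sqrt{32229} + 35854} = \sqrt{- 3 \sqrt{3581} + 35854} = \sqrt{35854 - 3 \sqrt{3581}}$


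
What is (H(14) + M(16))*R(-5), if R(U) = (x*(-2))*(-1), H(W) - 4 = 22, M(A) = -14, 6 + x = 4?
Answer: -48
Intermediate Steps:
x = -2 (x = -6 + 4 = -2)
H(W) = 26 (H(W) = 4 + 22 = 26)
R(U) = -4 (R(U) = -2*(-2)*(-1) = 4*(-1) = -4)
(H(14) + M(16))*R(-5) = (26 - 14)*(-4) = 12*(-4) = -48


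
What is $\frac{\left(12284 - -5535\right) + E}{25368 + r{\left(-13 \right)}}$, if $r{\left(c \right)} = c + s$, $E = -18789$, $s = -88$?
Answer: $- \frac{970}{25267} \approx -0.03839$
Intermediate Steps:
$r{\left(c \right)} = -88 + c$ ($r{\left(c \right)} = c - 88 = -88 + c$)
$\frac{\left(12284 - -5535\right) + E}{25368 + r{\left(-13 \right)}} = \frac{\left(12284 - -5535\right) - 18789}{25368 - 101} = \frac{\left(12284 + 5535\right) - 18789}{25368 - 101} = \frac{17819 - 18789}{25267} = \left(-970\right) \frac{1}{25267} = - \frac{970}{25267}$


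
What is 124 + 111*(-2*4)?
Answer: -764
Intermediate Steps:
124 + 111*(-2*4) = 124 + 111*(-8) = 124 - 888 = -764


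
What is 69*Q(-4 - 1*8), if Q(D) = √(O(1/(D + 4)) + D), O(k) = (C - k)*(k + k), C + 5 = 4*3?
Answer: 1449*I*√2/8 ≈ 256.15*I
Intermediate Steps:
C = 7 (C = -5 + 4*3 = -5 + 12 = 7)
O(k) = 2*k*(7 - k) (O(k) = (7 - k)*(k + k) = (7 - k)*(2*k) = 2*k*(7 - k))
Q(D) = √(D + 2*(7 - 1/(4 + D))/(4 + D)) (Q(D) = √(2*(7 - 1/(D + 4))/(D + 4) + D) = √(2*(7 - 1/(4 + D))/(4 + D) + D) = √(D + 2*(7 - 1/(4 + D))/(4 + D)))
69*Q(-4 - 1*8) = 69*√((54 + 14*(-4 - 1*8) + (-4 - 1*8)*(4 + (-4 - 1*8))²)/(4 + (-4 - 1*8))²) = 69*√((54 + 14*(-4 - 8) + (-4 - 8)*(4 + (-4 - 8))²)/(4 + (-4 - 8))²) = 69*√((54 + 14*(-12) - 12*(4 - 12)²)/(4 - 12)²) = 69*√((54 - 168 - 12*(-8)²)/(-8)²) = 69*√((54 - 168 - 12*64)/64) = 69*√((54 - 168 - 768)/64) = 69*√((1/64)*(-882)) = 69*√(-441/32) = 69*(21*I*√2/8) = 1449*I*√2/8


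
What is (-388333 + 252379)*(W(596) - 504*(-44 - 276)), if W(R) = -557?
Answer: -21850934742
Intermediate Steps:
(-388333 + 252379)*(W(596) - 504*(-44 - 276)) = (-388333 + 252379)*(-557 - 504*(-44 - 276)) = -135954*(-557 - 504*(-320)) = -135954*(-557 + 161280) = -135954*160723 = -21850934742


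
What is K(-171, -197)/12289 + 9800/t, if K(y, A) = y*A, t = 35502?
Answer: 658194037/218142039 ≈ 3.0173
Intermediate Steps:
K(y, A) = A*y
K(-171, -197)/12289 + 9800/t = -197*(-171)/12289 + 9800/35502 = 33687*(1/12289) + 9800*(1/35502) = 33687/12289 + 4900/17751 = 658194037/218142039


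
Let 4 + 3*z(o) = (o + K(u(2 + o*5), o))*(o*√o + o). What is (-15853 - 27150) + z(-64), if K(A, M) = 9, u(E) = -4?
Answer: -41831 + 28160*I/3 ≈ -41831.0 + 9386.7*I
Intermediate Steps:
z(o) = -4/3 + (9 + o)*(o + o^(3/2))/3 (z(o) = -4/3 + ((o + 9)*(o*√o + o))/3 = -4/3 + ((9 + o)*(o^(3/2) + o))/3 = -4/3 + ((9 + o)*(o + o^(3/2)))/3 = -4/3 + (9 + o)*(o + o^(3/2))/3)
(-15853 - 27150) + z(-64) = (-15853 - 27150) + (-4/3 + 3*(-64) + 3*(-64)^(3/2) + (⅓)*(-64)² + (-64)^(5/2)/3) = -43003 + (-4/3 - 192 + 3*(-512*I) + (⅓)*4096 + (32768*I)/3) = -43003 + (-4/3 - 192 - 1536*I + 4096/3 + 32768*I/3) = -43003 + (1172 + 28160*I/3) = -41831 + 28160*I/3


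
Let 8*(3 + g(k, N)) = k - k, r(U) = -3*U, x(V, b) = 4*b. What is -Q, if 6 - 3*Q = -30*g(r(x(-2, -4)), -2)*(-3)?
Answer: -92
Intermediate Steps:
g(k, N) = -3 (g(k, N) = -3 + (k - k)/8 = -3 + (⅛)*0 = -3 + 0 = -3)
Q = 92 (Q = 2 - (-30*(-3))*(-3)/3 = 2 - 30*(-3) = 2 - ⅓*(-270) = 2 + 90 = 92)
-Q = -1*92 = -92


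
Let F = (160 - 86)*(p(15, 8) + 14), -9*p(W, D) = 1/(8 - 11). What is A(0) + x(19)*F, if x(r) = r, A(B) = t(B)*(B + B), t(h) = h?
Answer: 532874/27 ≈ 19736.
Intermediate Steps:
p(W, D) = 1/27 (p(W, D) = -1/(9*(8 - 11)) = -⅑/(-3) = -⅑*(-⅓) = 1/27)
F = 28046/27 (F = (160 - 86)*(1/27 + 14) = 74*(379/27) = 28046/27 ≈ 1038.7)
A(B) = 2*B² (A(B) = B*(B + B) = B*(2*B) = 2*B²)
A(0) + x(19)*F = 2*0² + 19*(28046/27) = 2*0 + 532874/27 = 0 + 532874/27 = 532874/27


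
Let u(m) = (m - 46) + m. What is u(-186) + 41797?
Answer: 41379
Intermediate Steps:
u(m) = -46 + 2*m (u(m) = (-46 + m) + m = -46 + 2*m)
u(-186) + 41797 = (-46 + 2*(-186)) + 41797 = (-46 - 372) + 41797 = -418 + 41797 = 41379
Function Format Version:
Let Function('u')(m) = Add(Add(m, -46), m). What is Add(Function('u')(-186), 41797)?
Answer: 41379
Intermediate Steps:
Function('u')(m) = Add(-46, Mul(2, m)) (Function('u')(m) = Add(Add(-46, m), m) = Add(-46, Mul(2, m)))
Add(Function('u')(-186), 41797) = Add(Add(-46, Mul(2, -186)), 41797) = Add(Add(-46, -372), 41797) = Add(-418, 41797) = 41379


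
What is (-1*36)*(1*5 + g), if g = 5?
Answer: -360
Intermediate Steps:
(-1*36)*(1*5 + g) = (-1*36)*(1*5 + 5) = -36*(5 + 5) = -36*10 = -360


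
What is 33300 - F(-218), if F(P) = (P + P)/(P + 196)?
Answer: 366082/11 ≈ 33280.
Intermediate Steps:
F(P) = 2*P/(196 + P) (F(P) = (2*P)/(196 + P) = 2*P/(196 + P))
33300 - F(-218) = 33300 - 2*(-218)/(196 - 218) = 33300 - 2*(-218)/(-22) = 33300 - 2*(-218)*(-1)/22 = 33300 - 1*218/11 = 33300 - 218/11 = 366082/11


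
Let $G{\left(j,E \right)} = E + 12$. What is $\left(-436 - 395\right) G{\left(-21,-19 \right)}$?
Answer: $5817$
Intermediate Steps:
$G{\left(j,E \right)} = 12 + E$
$\left(-436 - 395\right) G{\left(-21,-19 \right)} = \left(-436 - 395\right) \left(12 - 19\right) = \left(-831\right) \left(-7\right) = 5817$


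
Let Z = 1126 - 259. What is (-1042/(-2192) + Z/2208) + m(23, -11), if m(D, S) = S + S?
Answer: -2130779/100832 ≈ -21.132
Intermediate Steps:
Z = 867
m(D, S) = 2*S
(-1042/(-2192) + Z/2208) + m(23, -11) = (-1042/(-2192) + 867/2208) + 2*(-11) = (-1042*(-1/2192) + 867*(1/2208)) - 22 = (521/1096 + 289/736) - 22 = 87525/100832 - 22 = -2130779/100832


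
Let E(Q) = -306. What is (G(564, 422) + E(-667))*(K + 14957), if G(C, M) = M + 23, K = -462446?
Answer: -62200971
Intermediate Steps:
G(C, M) = 23 + M
(G(564, 422) + E(-667))*(K + 14957) = ((23 + 422) - 306)*(-462446 + 14957) = (445 - 306)*(-447489) = 139*(-447489) = -62200971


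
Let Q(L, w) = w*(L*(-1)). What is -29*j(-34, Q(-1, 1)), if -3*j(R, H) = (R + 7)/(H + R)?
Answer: 87/11 ≈ 7.9091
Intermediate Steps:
Q(L, w) = -L*w (Q(L, w) = w*(-L) = -L*w)
j(R, H) = -(7 + R)/(3*(H + R)) (j(R, H) = -(R + 7)/(3*(H + R)) = -(7 + R)/(3*(H + R)))
-29*j(-34, Q(-1, 1)) = -29*(-7 - 1*(-34))/(3*(-1*(-1)*1 - 34)) = -29*(-7 + 34)/(3*(1 - 34)) = -29*27/(3*(-33)) = -29*(-1)*27/(3*33) = -29*(-3/11) = 87/11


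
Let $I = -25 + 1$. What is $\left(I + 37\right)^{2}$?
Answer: $169$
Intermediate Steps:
$I = -24$
$\left(I + 37\right)^{2} = \left(-24 + 37\right)^{2} = 13^{2} = 169$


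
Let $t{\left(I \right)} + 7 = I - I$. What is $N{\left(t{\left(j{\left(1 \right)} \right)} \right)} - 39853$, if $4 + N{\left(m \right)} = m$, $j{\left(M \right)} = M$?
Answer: $-39864$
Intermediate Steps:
$t{\left(I \right)} = -7$ ($t{\left(I \right)} = -7 + \left(I - I\right) = -7 + 0 = -7$)
$N{\left(m \right)} = -4 + m$
$N{\left(t{\left(j{\left(1 \right)} \right)} \right)} - 39853 = \left(-4 - 7\right) - 39853 = -11 - 39853 = -39864$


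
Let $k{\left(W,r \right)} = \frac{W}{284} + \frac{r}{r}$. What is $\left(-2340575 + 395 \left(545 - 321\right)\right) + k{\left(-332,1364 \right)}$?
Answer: $- \frac{159898757}{71} \approx -2.2521 \cdot 10^{6}$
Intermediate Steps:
$k{\left(W,r \right)} = 1 + \frac{W}{284}$ ($k{\left(W,r \right)} = W \frac{1}{284} + 1 = \frac{W}{284} + 1 = 1 + \frac{W}{284}$)
$\left(-2340575 + 395 \left(545 - 321\right)\right) + k{\left(-332,1364 \right)} = \left(-2340575 + 395 \left(545 - 321\right)\right) + \left(1 + \frac{1}{284} \left(-332\right)\right) = \left(-2340575 + 395 \cdot 224\right) + \left(1 - \frac{83}{71}\right) = \left(-2340575 + 88480\right) - \frac{12}{71} = -2252095 - \frac{12}{71} = - \frac{159898757}{71}$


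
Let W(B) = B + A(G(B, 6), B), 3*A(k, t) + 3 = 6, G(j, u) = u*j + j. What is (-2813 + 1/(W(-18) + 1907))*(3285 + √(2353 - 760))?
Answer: -388109537/42 - 5316569*√177/630 ≈ -9.3530e+6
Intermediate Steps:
G(j, u) = j + j*u (G(j, u) = j*u + j = j + j*u)
A(k, t) = 1 (A(k, t) = -1 + (⅓)*6 = -1 + 2 = 1)
W(B) = 1 + B (W(B) = B + 1 = 1 + B)
(-2813 + 1/(W(-18) + 1907))*(3285 + √(2353 - 760)) = (-2813 + 1/((1 - 18) + 1907))*(3285 + √(2353 - 760)) = (-2813 + 1/(-17 + 1907))*(3285 + √1593) = (-2813 + 1/1890)*(3285 + 3*√177) = -5316569*(3285 + 3*√177)/1890 = -388109537/42 - 5316569*√177/630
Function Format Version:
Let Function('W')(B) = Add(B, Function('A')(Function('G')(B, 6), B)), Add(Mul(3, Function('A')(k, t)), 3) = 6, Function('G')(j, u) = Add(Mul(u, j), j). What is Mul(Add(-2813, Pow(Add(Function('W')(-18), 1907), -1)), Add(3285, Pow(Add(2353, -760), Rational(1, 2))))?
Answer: Add(Rational(-388109537, 42), Mul(Rational(-5316569, 630), Pow(177, Rational(1, 2)))) ≈ -9.3530e+6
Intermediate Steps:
Function('G')(j, u) = Add(j, Mul(j, u)) (Function('G')(j, u) = Add(Mul(j, u), j) = Add(j, Mul(j, u)))
Function('A')(k, t) = 1 (Function('A')(k, t) = Add(-1, Mul(Rational(1, 3), 6)) = Add(-1, 2) = 1)
Function('W')(B) = Add(1, B) (Function('W')(B) = Add(B, 1) = Add(1, B))
Mul(Add(-2813, Pow(Add(Function('W')(-18), 1907), -1)), Add(3285, Pow(Add(2353, -760), Rational(1, 2)))) = Mul(Add(-2813, Pow(Add(Add(1, -18), 1907), -1)), Add(3285, Pow(Add(2353, -760), Rational(1, 2)))) = Mul(Add(-2813, Pow(Add(-17, 1907), -1)), Add(3285, Pow(1593, Rational(1, 2)))) = Mul(Add(-2813, Pow(1890, -1)), Add(3285, Mul(3, Pow(177, Rational(1, 2))))) = Mul(Add(-2813, Rational(1, 1890)), Add(3285, Mul(3, Pow(177, Rational(1, 2))))) = Mul(Rational(-5316569, 1890), Add(3285, Mul(3, Pow(177, Rational(1, 2))))) = Add(Rational(-388109537, 42), Mul(Rational(-5316569, 630), Pow(177, Rational(1, 2))))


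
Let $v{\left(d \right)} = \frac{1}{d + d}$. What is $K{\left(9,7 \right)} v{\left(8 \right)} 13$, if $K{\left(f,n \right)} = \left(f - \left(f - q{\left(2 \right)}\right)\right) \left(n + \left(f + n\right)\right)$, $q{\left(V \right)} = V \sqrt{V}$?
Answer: $\frac{299 \sqrt{2}}{8} \approx 52.856$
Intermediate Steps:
$q{\left(V \right)} = V^{\frac{3}{2}}$
$v{\left(d \right)} = \frac{1}{2 d}$
$K{\left(f,n \right)} = 2 \sqrt{2} \left(f + 2 n\right)$ ($K{\left(f,n \right)} = \left(f - \left(f - 2 \sqrt{2}\right)\right) \left(n + \left(f + n\right)\right) = \left(f - \left(f - 2 \sqrt{2}\right)\right) \left(f + 2 n\right) = 2 \sqrt{2} \left(f + 2 n\right)$)
$K{\left(9,7 \right)} v{\left(8 \right)} 13 = 2 \sqrt{2} \left(9 + 2 \cdot 7\right) \frac{1}{2 \cdot 8} \cdot 13 = 2 \sqrt{2} \left(9 + 14\right) \frac{1}{2} \cdot \frac{1}{8} \cdot 13 = 2 \sqrt{2} \cdot 23 \cdot \frac{1}{16} \cdot 13 = 46 \sqrt{2} \cdot \frac{1}{16} \cdot 13 = \frac{23 \sqrt{2}}{8} \cdot 13 = \frac{299 \sqrt{2}}{8}$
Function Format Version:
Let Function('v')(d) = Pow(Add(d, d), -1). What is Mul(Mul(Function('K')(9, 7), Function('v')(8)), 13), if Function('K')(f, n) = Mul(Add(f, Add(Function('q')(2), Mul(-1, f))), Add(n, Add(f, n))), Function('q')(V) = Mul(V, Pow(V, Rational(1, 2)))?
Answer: Mul(Rational(299, 8), Pow(2, Rational(1, 2))) ≈ 52.856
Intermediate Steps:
Function('q')(V) = Pow(V, Rational(3, 2))
Function('v')(d) = Mul(Rational(1, 2), Pow(d, -1)) (Function('v')(d) = Pow(Mul(2, d), -1) = Mul(Rational(1, 2), Pow(d, -1)))
Function('K')(f, n) = Mul(2, Pow(2, Rational(1, 2)), Add(f, Mul(2, n))) (Function('K')(f, n) = Mul(Add(f, Add(Pow(2, Rational(3, 2)), Mul(-1, f))), Add(n, Add(f, n))) = Mul(Add(f, Add(Mul(2, Pow(2, Rational(1, 2))), Mul(-1, f))), Add(f, Mul(2, n))) = Mul(Add(f, Add(Mul(-1, f), Mul(2, Pow(2, Rational(1, 2))))), Add(f, Mul(2, n))) = Mul(Mul(2, Pow(2, Rational(1, 2))), Add(f, Mul(2, n))) = Mul(2, Pow(2, Rational(1, 2)), Add(f, Mul(2, n))))
Mul(Mul(Function('K')(9, 7), Function('v')(8)), 13) = Mul(Mul(Mul(2, Pow(2, Rational(1, 2)), Add(9, Mul(2, 7))), Mul(Rational(1, 2), Pow(8, -1))), 13) = Mul(Mul(Mul(2, Pow(2, Rational(1, 2)), Add(9, 14)), Mul(Rational(1, 2), Rational(1, 8))), 13) = Mul(Mul(Mul(2, Pow(2, Rational(1, 2)), 23), Rational(1, 16)), 13) = Mul(Mul(Mul(46, Pow(2, Rational(1, 2))), Rational(1, 16)), 13) = Mul(Mul(Rational(23, 8), Pow(2, Rational(1, 2))), 13) = Mul(Rational(299, 8), Pow(2, Rational(1, 2)))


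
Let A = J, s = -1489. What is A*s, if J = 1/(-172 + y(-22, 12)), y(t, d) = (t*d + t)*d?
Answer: 1489/3604 ≈ 0.41315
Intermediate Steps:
y(t, d) = d*(t + d*t) (y(t, d) = (d*t + t)*d = (t + d*t)*d = d*(t + d*t))
J = -1/3604 (J = 1/(-172 + 12*(-22)*(1 + 12)) = 1/(-172 + 12*(-22)*13) = 1/(-172 - 3432) = 1/(-3604) = -1/3604 ≈ -0.00027747)
A = -1/3604 ≈ -0.00027747
A*s = -1/3604*(-1489) = 1489/3604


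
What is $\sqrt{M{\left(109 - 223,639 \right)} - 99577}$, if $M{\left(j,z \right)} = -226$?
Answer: $i \sqrt{99803} \approx 315.92 i$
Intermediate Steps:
$\sqrt{M{\left(109 - 223,639 \right)} - 99577} = \sqrt{-226 - 99577} = \sqrt{-99803} = i \sqrt{99803}$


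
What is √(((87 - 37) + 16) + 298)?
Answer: 2*√91 ≈ 19.079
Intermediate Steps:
√(((87 - 37) + 16) + 298) = √((50 + 16) + 298) = √(66 + 298) = √364 = 2*√91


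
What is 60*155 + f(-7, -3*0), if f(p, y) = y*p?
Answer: 9300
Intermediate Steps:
f(p, y) = p*y
60*155 + f(-7, -3*0) = 60*155 - (-21)*0 = 9300 - 7*0 = 9300 + 0 = 9300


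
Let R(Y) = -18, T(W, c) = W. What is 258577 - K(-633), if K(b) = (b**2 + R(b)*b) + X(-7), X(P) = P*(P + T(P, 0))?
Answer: -153604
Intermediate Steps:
X(P) = 2*P**2 (X(P) = P*(P + P) = P*(2*P) = 2*P**2)
K(b) = 98 + b**2 - 18*b (K(b) = (b**2 - 18*b) + 2*(-7)**2 = (b**2 - 18*b) + 2*49 = (b**2 - 18*b) + 98 = 98 + b**2 - 18*b)
258577 - K(-633) = 258577 - (98 + (-633)**2 - 18*(-633)) = 258577 - (98 + 400689 + 11394) = 258577 - 1*412181 = 258577 - 412181 = -153604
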